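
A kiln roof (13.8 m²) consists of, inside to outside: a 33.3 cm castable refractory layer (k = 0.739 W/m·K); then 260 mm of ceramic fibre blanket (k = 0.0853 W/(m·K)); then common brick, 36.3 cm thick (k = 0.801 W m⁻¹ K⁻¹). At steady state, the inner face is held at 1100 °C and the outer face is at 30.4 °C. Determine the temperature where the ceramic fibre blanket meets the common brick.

T = 153 °C

Series thermal resistances, inner to outer:
  R_castable refractory = L/(kA) = 0.333/(0.739·13.8) = 0.03265 K/W
  R_ceramic fibre blanket = L/(kA) = 0.260/(0.0853·13.8) = 0.2209 K/W
  R_common brick = L/(kA) = 0.363/(0.801·13.8) = 0.03284 K/W
ΣR = 0.03265 + 0.2209 + 0.03284 = 0.2864 K/W
Q = ΔT/ΣR = (1100 °C − 30.4 °C)/0.2864 = 3735 W
From the inner boundary to the ceramic fibre blanket/common brick interface, ΣR_partial = 0.2535 K/W.
T_interface = T_in − Q·ΣR_partial = 1100 °C − (3735)(0.2535) = 153 °C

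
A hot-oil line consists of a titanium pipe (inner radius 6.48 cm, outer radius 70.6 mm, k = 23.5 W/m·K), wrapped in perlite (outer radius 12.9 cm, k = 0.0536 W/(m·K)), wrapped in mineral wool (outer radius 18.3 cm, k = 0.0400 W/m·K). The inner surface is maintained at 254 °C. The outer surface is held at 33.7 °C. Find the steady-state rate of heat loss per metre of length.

Q' = 69.2 W/m

Treat each layer as a resistance in series:
  R'_titanium = ln(0.0706/0.0648)/(2πk) = 0.08572/(2π·23.5) = 5.806×10^-4 m·K/W
  R'_perlite = ln(0.129/0.0706)/(2πk) = 0.6028/(2π·0.0536) = 1.790 m·K/W
  R'_mineral wool = ln(0.183/0.129)/(2πk) = 0.3497/(2π·0.0400) = 1.391 m·K/W
ΣR = 5.806×10^-4 + 1.790 + 1.391 = 3.182 m·K/W
Q' = ΔT/ΣR = (254 °C − 33.7 °C)/3.182 = 69.2 W/m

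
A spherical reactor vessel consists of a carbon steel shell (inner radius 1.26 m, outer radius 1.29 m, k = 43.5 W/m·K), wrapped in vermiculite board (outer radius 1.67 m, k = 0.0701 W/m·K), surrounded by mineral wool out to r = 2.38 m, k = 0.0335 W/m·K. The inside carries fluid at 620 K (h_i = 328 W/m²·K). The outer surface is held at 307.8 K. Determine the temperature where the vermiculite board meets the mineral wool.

T = 520 K

Series thermal resistances, inner to outer:
  R_conv,in = 1/(4πr²h) = 1/(4π·1.26²·328) = 1.528×10^-4 K/W
  R_carbon steel = (1/1.26 − 1/1.29)/(4πk) = 0.01846/(4π·43.5) = 3.376×10^-5 K/W
  R_vermiculite board = (1/1.29 − 1/1.67)/(4πk) = 0.1764/(4π·0.0701) = 0.2002 K/W
  R_mineral wool = (1/1.67 − 1/2.38)/(4πk) = 0.1786/(4π·0.0335) = 0.4243 K/W
ΣR = 1.528×10^-4 + 3.376×10^-5 + 0.2002 + 0.4243 = 0.6247 K/W
Q = ΔT/ΣR = (620 K − 307.8 K)/0.6247 = 499.8 W
From the inner boundary to the vermiculite board/mineral wool interface, ΣR_partial = 0.2004 K/W.
T_interface = T_in − Q·ΣR_partial = 620 K − (499.8)(0.2004) = 520 K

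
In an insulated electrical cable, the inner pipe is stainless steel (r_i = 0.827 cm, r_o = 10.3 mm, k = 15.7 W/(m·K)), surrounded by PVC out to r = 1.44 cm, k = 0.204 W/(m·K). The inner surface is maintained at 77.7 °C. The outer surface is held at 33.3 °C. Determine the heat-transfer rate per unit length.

Treat each layer as a resistance in series:
  R'_stainless steel = ln(0.0103/0.00827)/(2πk) = 0.2195/(2π·15.7) = 0.002225 m·K/W
  R'_PVC = ln(0.0144/0.0103)/(2πk) = 0.3351/(2π·0.204) = 0.2614 m·K/W
ΣR = 0.002225 + 0.2614 = 0.2636 m·K/W
Q' = ΔT/ΣR = (77.7 °C − 33.3 °C)/0.2636 = 168 W/m

Q' = 168 W/m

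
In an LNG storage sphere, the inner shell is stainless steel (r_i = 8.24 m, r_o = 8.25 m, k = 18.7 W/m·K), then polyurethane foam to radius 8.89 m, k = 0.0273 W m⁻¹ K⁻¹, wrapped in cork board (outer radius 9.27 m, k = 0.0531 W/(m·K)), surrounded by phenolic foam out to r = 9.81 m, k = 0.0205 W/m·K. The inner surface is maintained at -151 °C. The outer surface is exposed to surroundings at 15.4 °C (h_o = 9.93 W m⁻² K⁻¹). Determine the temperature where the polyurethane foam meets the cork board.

Treat each layer as a resistance in series:
  R_stainless steel = (1/8.24 − 1/8.25)/(4πk) = 1.471×10^-4/(4π·18.7) = 6.260×10^-7 K/W
  R_polyurethane foam = (1/8.25 − 1/8.89)/(4πk) = 0.008726/(4π·0.0273) = 0.02544 K/W
  R_cork board = (1/8.89 − 1/9.27)/(4πk) = 0.004611/(4π·0.0531) = 0.006910 K/W
  R_phenolic foam = (1/9.27 − 1/9.81)/(4πk) = 0.005938/(4π·0.0205) = 0.02305 K/W
  R_conv,out = 1/(4πr²h) = 1/(4π·9.81²·9.93) = 8.327×10^-5 K/W
ΣR = 6.260×10^-7 + 0.02544 + 0.006910 + 0.02305 + 8.327×10^-5 = 0.05548 K/W
Q = ΔT/ΣR = (-151 °C − 15.4 °C)/0.05548 = -2999 W
From the inner boundary to the polyurethane foam/cork board interface, ΣR_partial = 0.02544 K/W.
T_interface = T_in − Q·ΣR_partial = -151 °C − (-2999)(0.02544) = -74.7 °C

T = -74.7 °C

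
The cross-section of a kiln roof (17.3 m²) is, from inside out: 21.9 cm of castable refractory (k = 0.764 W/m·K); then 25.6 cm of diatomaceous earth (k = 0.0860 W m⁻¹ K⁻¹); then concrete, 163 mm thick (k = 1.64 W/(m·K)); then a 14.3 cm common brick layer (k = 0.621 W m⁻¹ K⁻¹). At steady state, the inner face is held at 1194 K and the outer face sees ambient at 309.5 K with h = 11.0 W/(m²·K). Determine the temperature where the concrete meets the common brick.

Treat each layer as a resistance in series:
  R_castable refractory = L/(kA) = 0.219/(0.764·17.3) = 0.01657 K/W
  R_diatomaceous earth = L/(kA) = 0.256/(0.0860·17.3) = 0.1721 K/W
  R_concrete = L/(kA) = 0.163/(1.64·17.3) = 0.005745 K/W
  R_common brick = L/(kA) = 0.143/(0.621·17.3) = 0.01331 K/W
  R_conv,out = 1/(hA) = 1/(11.0·17.3) = 0.005255 K/W
ΣR = 0.01657 + 0.1721 + 0.005745 + 0.01331 + 0.005255 = 0.2130 K/W
Q = ΔT/ΣR = (1194 K − 309.5 K)/0.2130 = 4153 W
From the inner boundary to the concrete/common brick interface, ΣR_partial = 0.1944 K/W.
T_interface = T_in − Q·ΣR_partial = 1194 K − (4153)(0.1944) = 387 K

T = 387 K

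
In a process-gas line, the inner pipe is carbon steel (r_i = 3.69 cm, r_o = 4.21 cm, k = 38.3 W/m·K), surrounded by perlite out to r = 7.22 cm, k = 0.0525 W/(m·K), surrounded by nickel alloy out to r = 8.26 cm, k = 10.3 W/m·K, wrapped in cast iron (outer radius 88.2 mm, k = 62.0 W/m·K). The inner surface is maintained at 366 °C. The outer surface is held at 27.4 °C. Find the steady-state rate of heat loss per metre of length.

Series thermal resistances, inner to outer:
  R'_carbon steel = ln(0.0421/0.0369)/(2πk) = 0.1318/(2π·38.3) = 5.478×10^-4 m·K/W
  R'_perlite = ln(0.0722/0.0421)/(2πk) = 0.5394/(2π·0.0525) = 1.635 m·K/W
  R'_nickel alloy = ln(0.0826/0.0722)/(2πk) = 0.1346/(2π·10.3) = 0.002079 m·K/W
  R'_cast iron = ln(0.0882/0.0826)/(2πk) = 0.06560/(2π·62.0) = 1.684×10^-4 m·K/W
ΣR = 5.478×10^-4 + 1.635 + 0.002079 + 1.684×10^-4 = 1.638 m·K/W
Q' = ΔT/ΣR = (366 °C − 27.4 °C)/1.638 = 207 W/m

Q' = 207 W/m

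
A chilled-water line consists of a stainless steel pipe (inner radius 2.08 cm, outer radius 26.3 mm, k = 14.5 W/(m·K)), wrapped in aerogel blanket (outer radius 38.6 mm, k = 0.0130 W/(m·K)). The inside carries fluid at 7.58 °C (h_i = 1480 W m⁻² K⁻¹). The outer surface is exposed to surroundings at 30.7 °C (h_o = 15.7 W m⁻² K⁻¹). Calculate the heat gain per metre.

Treat each layer as a resistance in series:
  R'_conv,in = 1/(2πr h) = 1/(2π·0.0208·1480) = 0.005170 m·K/W
  R'_stainless steel = ln(0.0263/0.0208)/(2πk) = 0.2346/(2π·14.5) = 0.002575 m·K/W
  R'_aerogel blanket = ln(0.0386/0.0263)/(2πk) = 0.3837/(2π·0.0130) = 4.697 m·K/W
  R'_conv,out = 1/(2πr h) = 1/(2π·0.0386·15.7) = 0.2626 m·K/W
ΣR = 0.005170 + 0.002575 + 4.697 + 0.2626 = 4.967 m·K/W
Q' = ΔT/ΣR = (7.58 °C − 30.7 °C)/4.967 = -4.65 W/m
(Negative Q' ⇒ heat flows inward; heat gain = 4.65 W/m.)

Q' = 4.65 W/m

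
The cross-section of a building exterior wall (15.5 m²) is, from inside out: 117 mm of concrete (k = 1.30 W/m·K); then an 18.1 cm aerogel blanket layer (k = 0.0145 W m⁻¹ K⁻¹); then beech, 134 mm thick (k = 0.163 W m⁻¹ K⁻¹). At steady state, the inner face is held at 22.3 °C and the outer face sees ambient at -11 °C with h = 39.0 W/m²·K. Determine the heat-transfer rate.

Q = 38.5 W

Resistance network (inner→outer):
  R_concrete = L/(kA) = 0.117/(1.30·15.5) = 0.005806 K/W
  R_aerogel blanket = L/(kA) = 0.181/(0.0145·15.5) = 0.8053 K/W
  R_beech = L/(kA) = 0.134/(0.163·15.5) = 0.05304 K/W
  R_conv,out = 1/(hA) = 1/(39.0·15.5) = 0.001654 K/W
ΣR = 0.005806 + 0.8053 + 0.05304 + 0.001654 = 0.8658 K/W
Q = ΔT/ΣR = (22.3 °C − -11 °C)/0.8658 = 38.5 W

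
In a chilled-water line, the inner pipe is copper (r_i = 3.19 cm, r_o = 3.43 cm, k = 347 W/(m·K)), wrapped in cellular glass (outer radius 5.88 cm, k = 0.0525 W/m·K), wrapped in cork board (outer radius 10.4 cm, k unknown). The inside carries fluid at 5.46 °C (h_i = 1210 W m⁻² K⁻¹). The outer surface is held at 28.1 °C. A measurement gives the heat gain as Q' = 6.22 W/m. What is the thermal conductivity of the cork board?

ΣR = ΔT/Q' = |5.46 − 28.1|/6.22 = 3.640 m·K/W
Known resistances:
  R'_conv,in = 1/(2πr h) = 1/(2π·0.0319·1210) = 0.004123 m·K/W
  R'_copper = ln(0.0343/0.0319)/(2πk) = 0.07254/(2π·347) = 3.327×10^-5 m·K/W
  R'_cellular glass = ln(0.0588/0.0343)/(2πk) = 0.5390/(2π·0.0525) = 1.634 m·K/W
R_cork board = ΣR − ΣR_known = 3.640 − 1.638 = 2.002 m·K/W
ln(r₂/r₁)/(2πk) = 2.002 ⇒ k = 0.5702/(2π·2.002) = 0.0453 W/m·K

k = 0.0453 W/m·K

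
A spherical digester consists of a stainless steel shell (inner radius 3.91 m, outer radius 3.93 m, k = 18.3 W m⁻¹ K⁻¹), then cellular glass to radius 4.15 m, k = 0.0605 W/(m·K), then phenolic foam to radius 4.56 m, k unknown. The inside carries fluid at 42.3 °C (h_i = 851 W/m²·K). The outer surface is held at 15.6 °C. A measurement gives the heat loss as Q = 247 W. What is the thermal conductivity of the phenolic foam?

ΣR = ΔT/Q = |42.3 − 15.6|/247 = 0.1081 K/W
Known resistances:
  R_conv,in = 1/(4πr²h) = 1/(4π·3.91²·851) = 6.117×10^-6 K/W
  R_stainless steel = (1/3.91 − 1/3.93)/(4πk) = 0.001302/(4π·18.3) = 5.660×10^-6 K/W
  R_cellular glass = (1/3.93 − 1/4.15)/(4πk) = 0.01349/(4π·0.0605) = 0.01774 K/W
R_phenolic foam = ΣR − ΣR_known = 0.1081 − 0.01775 = 0.09035 K/W
(1/r₁−1/r₂)/(4πk) = 0.09035 ⇒ k = 0.02167/(4π·0.09035) = 0.0191 W/m·K

k = 0.0191 W/m·K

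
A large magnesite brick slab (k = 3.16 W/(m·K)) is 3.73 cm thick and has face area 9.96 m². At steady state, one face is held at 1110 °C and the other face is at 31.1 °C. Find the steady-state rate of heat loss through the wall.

Q = 9.10×10^5 W

Q = kA·ΔT/L = 3.16 × 9.96 × |1110 °C − 31.1 °C| / 0.0373 = 9.10×10^5 W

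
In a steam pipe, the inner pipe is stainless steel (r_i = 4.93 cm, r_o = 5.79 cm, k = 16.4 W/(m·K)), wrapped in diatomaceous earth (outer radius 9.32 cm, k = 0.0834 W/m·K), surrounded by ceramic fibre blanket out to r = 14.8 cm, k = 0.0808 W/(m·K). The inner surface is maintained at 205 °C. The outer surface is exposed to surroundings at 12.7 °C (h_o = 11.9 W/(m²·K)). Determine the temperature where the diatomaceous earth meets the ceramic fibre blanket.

T = 113 °C

Series thermal resistances, inner to outer:
  R'_stainless steel = ln(0.0579/0.0493)/(2πk) = 0.1608/(2π·16.4) = 0.001560 m·K/W
  R'_diatomaceous earth = ln(0.0932/0.0579)/(2πk) = 0.4760/(2π·0.0834) = 0.9084 m·K/W
  R'_ceramic fibre blanket = ln(0.148/0.0932)/(2πk) = 0.4625/(2π·0.0808) = 0.9109 m·K/W
  R'_conv,out = 1/(2πr h) = 1/(2π·0.148·11.9) = 0.09037 m·K/W
ΣR = 0.001560 + 0.9084 + 0.9109 + 0.09037 = 1.911 m·K/W
Q' = ΔT/ΣR = (205 °C − 12.7 °C)/1.911 = 100.6 W/m
From the inner boundary to the diatomaceous earth/ceramic fibre blanket interface, ΣR_partial = 0.9100 m·K/W.
T_interface = T_in − Q'·ΣR_partial = 205 °C − (100.6)(0.9100) = 113 °C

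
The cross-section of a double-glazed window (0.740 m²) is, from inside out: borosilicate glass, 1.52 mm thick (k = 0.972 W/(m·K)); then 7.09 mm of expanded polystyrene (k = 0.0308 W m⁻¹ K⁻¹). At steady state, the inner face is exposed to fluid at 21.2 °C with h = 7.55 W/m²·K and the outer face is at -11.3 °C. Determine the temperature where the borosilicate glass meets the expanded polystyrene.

Resistance network (inner→outer):
  R_conv,in = 1/(hA) = 1/(7.55·0.740) = 0.1790 K/W
  R_borosilicate glass = L/(kA) = 0.00152/(0.972·0.740) = 0.002113 K/W
  R_expanded polystyrene = L/(kA) = 0.00709/(0.0308·0.740) = 0.3111 K/W
ΣR = 0.1790 + 0.002113 + 0.3111 = 0.4922 K/W
Q = ΔT/ΣR = (21.2 °C − -11.3 °C)/0.4922 = 66.03 W
From the inner boundary to the borosilicate glass/expanded polystyrene interface, ΣR_partial = 0.1811 K/W.
T_interface = T_in − Q·ΣR_partial = 21.2 °C − (66.03)(0.1811) = 9.24 °C

T = 9.24 °C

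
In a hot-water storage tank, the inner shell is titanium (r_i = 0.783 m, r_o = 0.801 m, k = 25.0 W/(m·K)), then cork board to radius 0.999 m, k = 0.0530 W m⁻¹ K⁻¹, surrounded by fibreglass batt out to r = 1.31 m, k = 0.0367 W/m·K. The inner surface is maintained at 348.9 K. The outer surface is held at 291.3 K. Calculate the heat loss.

Q = 64.9 W

Treat each layer as a resistance in series:
  R_titanium = (1/0.783 − 1/0.801)/(4πk) = 0.02870/(4π·25.0) = 9.135×10^-5 K/W
  R_cork board = (1/0.801 − 1/0.999)/(4πk) = 0.2474/(4π·0.0530) = 0.3715 K/W
  R_fibreglass batt = (1/0.999 − 1/1.31)/(4πk) = 0.2376/(4π·0.0367) = 0.5153 K/W
ΣR = 9.135×10^-5 + 0.3715 + 0.5153 = 0.8869 K/W
Q = ΔT/ΣR = (348.9 K − 291.3 K)/0.8869 = 64.9 W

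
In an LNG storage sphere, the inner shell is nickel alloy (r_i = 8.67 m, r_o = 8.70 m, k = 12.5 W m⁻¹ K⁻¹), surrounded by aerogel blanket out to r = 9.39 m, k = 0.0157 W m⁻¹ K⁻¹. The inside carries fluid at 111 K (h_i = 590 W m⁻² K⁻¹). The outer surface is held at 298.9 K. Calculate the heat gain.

Q = 4390 W

Treat each layer as a resistance in series:
  R_conv,in = 1/(4πr²h) = 1/(4π·8.67²·590) = 1.794×10^-6 K/W
  R_nickel alloy = (1/8.67 − 1/8.70)/(4πk) = 3.977×10^-4/(4π·12.5) = 2.532×10^-6 K/W
  R_aerogel blanket = (1/8.70 − 1/9.39)/(4πk) = 0.008446/(4π·0.0157) = 0.04281 K/W
ΣR = 1.794×10^-6 + 2.532×10^-6 + 0.04281 = 0.04281 K/W
Q = ΔT/ΣR = (111 K − 298.9 K)/0.04281 = -4390 W
(Negative Q ⇒ heat flows inward; heat gain = 4390 W.)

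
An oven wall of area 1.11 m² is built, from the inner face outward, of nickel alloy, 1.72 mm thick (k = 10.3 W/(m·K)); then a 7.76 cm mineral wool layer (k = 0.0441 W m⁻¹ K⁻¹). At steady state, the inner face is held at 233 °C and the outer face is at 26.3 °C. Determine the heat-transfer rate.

Treat each layer as a resistance in series:
  R_nickel alloy = L/(kA) = 0.00172/(10.3·1.11) = 1.504×10^-4 K/W
  R_mineral wool = L/(kA) = 0.0776/(0.0441·1.11) = 1.585 K/W
ΣR = 1.504×10^-4 + 1.585 = 1.585 K/W
Q = ΔT/ΣR = (233 °C − 26.3 °C)/1.585 = 130 W

Q = 130 W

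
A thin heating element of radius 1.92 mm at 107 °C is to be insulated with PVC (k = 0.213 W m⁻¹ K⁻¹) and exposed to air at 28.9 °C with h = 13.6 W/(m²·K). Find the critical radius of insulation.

For a cylinder, r_cr = k_ins/h = 0.213/13.6 = 0.0157 m = 1.57 cm

r_cr = 1.57 cm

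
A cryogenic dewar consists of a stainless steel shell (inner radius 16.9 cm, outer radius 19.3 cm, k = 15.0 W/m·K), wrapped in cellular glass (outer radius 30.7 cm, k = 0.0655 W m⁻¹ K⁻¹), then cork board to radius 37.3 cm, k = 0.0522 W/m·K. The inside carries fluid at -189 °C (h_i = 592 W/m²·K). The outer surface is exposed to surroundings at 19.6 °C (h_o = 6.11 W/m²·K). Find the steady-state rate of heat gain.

Series thermal resistances, inner to outer:
  R_conv,in = 1/(4πr²h) = 1/(4π·0.169²·592) = 0.004706 K/W
  R_stainless steel = (1/0.169 − 1/0.193)/(4πk) = 0.7358/(4π·15.0) = 0.003904 K/W
  R_cellular glass = (1/0.193 − 1/0.307)/(4πk) = 1.924/(4π·0.0655) = 2.338 K/W
  R_cork board = (1/0.307 − 1/0.373)/(4πk) = 0.5764/(4π·0.0522) = 0.8787 K/W
  R_conv,out = 1/(4πr²h) = 1/(4π·0.373²·6.11) = 0.09361 K/W
ΣR = 0.004706 + 0.003904 + 2.338 + 0.8787 + 0.09361 = 3.319 K/W
Q = ΔT/ΣR = (-189 °C − 19.6 °C)/3.319 = -62.9 W
(Negative Q ⇒ heat flows inward; heat gain = 62.9 W.)

Q = 62.9 W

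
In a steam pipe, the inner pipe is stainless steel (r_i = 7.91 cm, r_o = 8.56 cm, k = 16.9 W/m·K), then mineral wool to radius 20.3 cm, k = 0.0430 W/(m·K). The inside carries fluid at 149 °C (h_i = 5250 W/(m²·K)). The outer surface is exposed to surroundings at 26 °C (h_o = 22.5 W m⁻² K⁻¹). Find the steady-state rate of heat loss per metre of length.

Q' = 38.1 W/m

Series thermal resistances, inner to outer:
  R'_conv,in = 1/(2πr h) = 1/(2π·0.0791·5250) = 3.833×10^-4 m·K/W
  R'_stainless steel = ln(0.0856/0.0791)/(2πk) = 0.07897/(2π·16.9) = 7.437×10^-4 m·K/W
  R'_mineral wool = ln(0.203/0.0856)/(2πk) = 0.8635/(2π·0.0430) = 3.196 m·K/W
  R'_conv,out = 1/(2πr h) = 1/(2π·0.203·22.5) = 0.03485 m·K/W
ΣR = 3.833×10^-4 + 7.437×10^-4 + 3.196 + 0.03485 = 3.232 m·K/W
Q' = ΔT/ΣR = (149 °C − 26 °C)/3.232 = 38.1 W/m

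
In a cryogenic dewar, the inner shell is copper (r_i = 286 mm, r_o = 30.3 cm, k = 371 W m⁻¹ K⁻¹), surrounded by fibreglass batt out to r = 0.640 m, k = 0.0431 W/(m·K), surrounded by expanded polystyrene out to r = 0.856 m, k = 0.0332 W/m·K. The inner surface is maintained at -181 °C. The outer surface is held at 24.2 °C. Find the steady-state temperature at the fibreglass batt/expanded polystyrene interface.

Series thermal resistances, inner to outer:
  R_copper = (1/0.286 − 1/0.303)/(4πk) = 0.1962/(4π·371) = 4.208×10^-5 K/W
  R_fibreglass batt = (1/0.303 − 1/0.640)/(4πk) = 1.738/(4π·0.0431) = 3.209 K/W
  R_expanded polystyrene = (1/0.640 − 1/0.856)/(4πk) = 0.3943/(4π·0.0332) = 0.9450 K/W
ΣR = 4.208×10^-5 + 3.209 + 0.9450 = 4.154 K/W
Q = ΔT/ΣR = (-181 °C − 24.2 °C)/4.154 = -49.40 W
From the inner boundary to the fibreglass batt/expanded polystyrene interface, ΣR_partial = 3.209 K/W.
T_interface = T_in − Q·ΣR_partial = -181 °C − (-49.40)(3.209) = -22.5 °C

T = -22.5 °C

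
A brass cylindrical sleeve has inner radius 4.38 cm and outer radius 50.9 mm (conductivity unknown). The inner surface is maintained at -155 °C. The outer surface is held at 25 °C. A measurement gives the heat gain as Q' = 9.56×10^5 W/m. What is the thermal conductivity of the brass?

ΣR = ΔT/Q' = |-155 − 25|/9.56×10^5 = 1.883×10^-4 m·K/W
ln(r₂/r₁)/(2πk) = 1.883×10^-4 ⇒ k = 0.1502/(2π·1.883×10^-4) = 127 W/m·K

k = 127 W/m·K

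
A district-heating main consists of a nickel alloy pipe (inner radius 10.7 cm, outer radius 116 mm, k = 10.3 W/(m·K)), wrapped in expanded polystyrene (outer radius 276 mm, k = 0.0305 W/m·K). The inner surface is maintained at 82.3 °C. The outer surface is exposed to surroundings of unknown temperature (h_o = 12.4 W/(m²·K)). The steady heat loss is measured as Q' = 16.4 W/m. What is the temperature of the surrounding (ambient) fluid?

T_out = 7.34 °C

Sum the resistances:
  R'_nickel alloy = ln(0.116/0.107)/(2πk) = 0.08076/(2π·10.3) = 0.001248 m·K/W
  R'_expanded polystyrene = ln(0.276/0.116)/(2πk) = 0.8668/(2π·0.0305) = 4.523 m·K/W
  R'_conv,out = 1/(2πr h) = 1/(2π·0.276·12.4) = 0.04650 m·K/W
ΣR = 4.571 m·K/W
ΔT = Q'·ΣR = 16.4 × 4.571 = 74.96 K
Heat flows outward, so T_out = T_in − ΔT = 82.3 − 74.96 = 7.34 °C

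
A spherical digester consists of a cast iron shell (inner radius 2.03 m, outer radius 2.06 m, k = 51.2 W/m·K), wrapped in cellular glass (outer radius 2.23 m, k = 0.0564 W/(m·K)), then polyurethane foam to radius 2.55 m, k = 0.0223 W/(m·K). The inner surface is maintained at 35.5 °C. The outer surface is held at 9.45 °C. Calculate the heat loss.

Q = 103 W

Resistance network (inner→outer):
  R_cast iron = (1/2.03 − 1/2.06)/(4πk) = 0.007174/(4π·51.2) = 1.115×10^-5 K/W
  R_cellular glass = (1/2.06 − 1/2.23)/(4πk) = 0.03701/(4π·0.0564) = 0.05221 K/W
  R_polyurethane foam = (1/2.23 − 1/2.55)/(4πk) = 0.05627/(4π·0.0223) = 0.2008 K/W
ΣR = 1.115×10^-5 + 0.05221 + 0.2008 = 0.2530 K/W
Q = ΔT/ΣR = (35.5 °C − 9.45 °C)/0.2530 = 103 W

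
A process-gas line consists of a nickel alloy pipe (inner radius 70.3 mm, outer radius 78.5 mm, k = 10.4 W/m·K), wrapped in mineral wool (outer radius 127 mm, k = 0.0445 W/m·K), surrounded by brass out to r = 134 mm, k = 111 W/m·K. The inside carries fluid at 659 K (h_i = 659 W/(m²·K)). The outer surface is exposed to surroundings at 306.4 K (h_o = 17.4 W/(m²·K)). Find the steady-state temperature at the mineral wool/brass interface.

T = 319.8 K

Series thermal resistances, inner to outer:
  R'_conv,in = 1/(2πr h) = 1/(2π·0.0703·659) = 0.003435 m·K/W
  R'_nickel alloy = ln(0.0785/0.0703)/(2πk) = 0.1103/(2π·10.4) = 0.001688 m·K/W
  R'_mineral wool = ln(0.127/0.0785)/(2πk) = 0.4811/(2π·0.0445) = 1.721 m·K/W
  R'_brass = ln(0.134/0.127)/(2πk) = 0.05365/(2π·111) = 7.693×10^-5 m·K/W
  R'_conv,out = 1/(2πr h) = 1/(2π·0.134·17.4) = 0.06826 m·K/W
ΣR = 0.003435 + 0.001688 + 1.721 + 7.693×10^-5 + 0.06826 = 1.794 m·K/W
Q' = ΔT/ΣR = (659 K − 306.4 K)/1.794 = 196.5 W/m
From the inner boundary to the mineral wool/brass interface, ΣR_partial = 1.726 m·K/W.
T_interface = T_in − Q'·ΣR_partial = 659 K − (196.5)(1.726) = 319.8 K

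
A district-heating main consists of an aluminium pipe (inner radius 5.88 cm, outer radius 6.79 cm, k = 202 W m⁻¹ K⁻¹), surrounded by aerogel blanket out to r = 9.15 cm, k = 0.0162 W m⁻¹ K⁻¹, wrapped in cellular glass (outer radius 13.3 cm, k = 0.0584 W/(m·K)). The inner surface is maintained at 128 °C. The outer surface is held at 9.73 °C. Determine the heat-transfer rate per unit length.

Resistance network (inner→outer):
  R'_aluminium = ln(0.0679/0.0588)/(2πk) = 0.1439/(2π·202) = 1.134×10^-4 m·K/W
  R'_aerogel blanket = ln(0.0915/0.0679)/(2πk) = 0.2983/(2π·0.0162) = 2.931 m·K/W
  R'_cellular glass = ln(0.133/0.0915)/(2πk) = 0.3740/(2π·0.0584) = 1.019 m·K/W
ΣR = 1.134×10^-4 + 2.931 + 1.019 = 3.950 m·K/W
Q' = ΔT/ΣR = (128 °C − 9.73 °C)/3.950 = 29.9 W/m

Q' = 29.9 W/m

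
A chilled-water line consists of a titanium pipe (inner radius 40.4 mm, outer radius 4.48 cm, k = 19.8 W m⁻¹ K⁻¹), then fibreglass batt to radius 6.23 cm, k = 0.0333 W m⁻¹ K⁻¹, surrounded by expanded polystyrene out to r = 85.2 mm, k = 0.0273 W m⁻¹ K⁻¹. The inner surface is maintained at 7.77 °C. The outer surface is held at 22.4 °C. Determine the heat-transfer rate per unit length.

Resistance network (inner→outer):
  R'_titanium = ln(0.0448/0.0404)/(2πk) = 0.1034/(2π·19.8) = 8.310×10^-4 m·K/W
  R'_fibreglass batt = ln(0.0623/0.0448)/(2πk) = 0.3298/(2π·0.0333) = 1.576 m·K/W
  R'_expanded polystyrene = ln(0.0852/0.0623)/(2πk) = 0.3130/(2π·0.0273) = 1.825 m·K/W
ΣR = 8.310×10^-4 + 1.576 + 1.825 = 3.402 m·K/W
Q' = ΔT/ΣR = (7.77 °C − 22.4 °C)/3.402 = -4.30 W/m
(Negative Q' ⇒ heat flows inward; heat gain = 4.30 W/m.)

Q' = 4.30 W/m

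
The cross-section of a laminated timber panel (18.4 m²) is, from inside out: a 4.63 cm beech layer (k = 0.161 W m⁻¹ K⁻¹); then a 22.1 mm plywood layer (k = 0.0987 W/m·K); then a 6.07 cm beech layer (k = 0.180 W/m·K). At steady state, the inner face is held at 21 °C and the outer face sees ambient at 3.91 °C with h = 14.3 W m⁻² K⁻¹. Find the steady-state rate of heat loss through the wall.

Treat each layer as a resistance in series:
  R_beech = L/(kA) = 0.0463/(0.161·18.4) = 0.01563 K/W
  R_plywood = L/(kA) = 0.0221/(0.0987·18.4) = 0.01217 K/W
  R_beech = L/(kA) = 0.0607/(0.180·18.4) = 0.01833 K/W
  R_conv,out = 1/(hA) = 1/(14.3·18.4) = 0.003801 K/W
ΣR = 0.01563 + 0.01217 + 0.01833 + 0.003801 = 0.04993 K/W
Q = ΔT/ΣR = (21 °C − 3.91 °C)/0.04993 = 342 W

Q = 342 W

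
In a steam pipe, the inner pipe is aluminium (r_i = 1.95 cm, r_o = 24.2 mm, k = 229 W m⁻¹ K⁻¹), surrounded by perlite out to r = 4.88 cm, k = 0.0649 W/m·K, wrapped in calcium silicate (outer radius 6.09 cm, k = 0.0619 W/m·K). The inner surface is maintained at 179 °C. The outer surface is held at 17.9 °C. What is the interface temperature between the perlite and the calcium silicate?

T = 58.0 °C

Series thermal resistances, inner to outer:
  R'_aluminium = ln(0.0242/0.0195)/(2πk) = 0.2159/(2π·229) = 1.501×10^-4 m·K/W
  R'_perlite = ln(0.0488/0.0242)/(2πk) = 0.7014/(2π·0.0649) = 1.720 m·K/W
  R'_calcium silicate = ln(0.0609/0.0488)/(2πk) = 0.2215/(2π·0.0619) = 0.5695 m·K/W
ΣR = 1.501×10^-4 + 1.720 + 0.5695 = 2.290 m·K/W
Q' = ΔT/ΣR = (179 °C − 17.9 °C)/2.290 = 70.35 W/m
From the inner boundary to the perlite/calcium silicate interface, ΣR_partial = 1.720 m·K/W.
T_interface = T_in − Q'·ΣR_partial = 179 °C − (70.35)(1.720) = 58.0 °C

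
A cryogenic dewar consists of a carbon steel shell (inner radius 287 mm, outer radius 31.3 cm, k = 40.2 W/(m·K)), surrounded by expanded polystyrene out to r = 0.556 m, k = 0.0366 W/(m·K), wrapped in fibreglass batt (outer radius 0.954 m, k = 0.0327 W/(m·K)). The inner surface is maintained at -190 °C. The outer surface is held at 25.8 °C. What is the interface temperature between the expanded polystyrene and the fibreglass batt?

Resistance network (inner→outer):
  R_carbon steel = (1/0.287 − 1/0.313)/(4πk) = 0.2894/(4π·40.2) = 5.729×10^-4 K/W
  R_expanded polystyrene = (1/0.313 − 1/0.556)/(4πk) = 1.396/(4π·0.0366) = 3.036 K/W
  R_fibreglass batt = (1/0.556 − 1/0.954)/(4πk) = 0.7503/(4π·0.0327) = 1.826 K/W
ΣR = 5.729×10^-4 + 3.036 + 1.826 = 4.863 K/W
Q = ΔT/ΣR = (-190 °C − 25.8 °C)/4.863 = -44.38 W
From the inner boundary to the expanded polystyrene/fibreglass batt interface, ΣR_partial = 3.037 K/W.
T_interface = T_in − Q·ΣR_partial = -190 °C − (-44.38)(3.037) = -55.2 °C

T = -55.2 °C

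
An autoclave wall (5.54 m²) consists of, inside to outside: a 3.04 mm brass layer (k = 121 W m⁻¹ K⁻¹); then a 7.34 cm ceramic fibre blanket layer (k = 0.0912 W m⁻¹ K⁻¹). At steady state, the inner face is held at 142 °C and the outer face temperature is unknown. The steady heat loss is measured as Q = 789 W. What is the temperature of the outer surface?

T_out = 27.4 °C

Sum the resistances:
  R_brass = L/(kA) = 0.00304/(121·5.54) = 4.535×10^-6 K/W
  R_ceramic fibre blanket = L/(kA) = 0.0734/(0.0912·5.54) = 0.1453 K/W
ΣR = 0.1453 K/W
ΔT = Q·ΣR = 789 × 0.1453 = 114.6 K
Heat flows outward, so T_out = T_in − ΔT = 142 − 114.6 = 27.4 °C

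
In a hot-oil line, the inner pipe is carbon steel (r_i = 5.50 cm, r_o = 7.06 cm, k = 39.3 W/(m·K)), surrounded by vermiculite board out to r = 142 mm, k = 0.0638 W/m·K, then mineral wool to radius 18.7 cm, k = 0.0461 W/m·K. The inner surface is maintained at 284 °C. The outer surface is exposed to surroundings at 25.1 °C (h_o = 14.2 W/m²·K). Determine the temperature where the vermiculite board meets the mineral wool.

Resistance network (inner→outer):
  R'_carbon steel = ln(0.0706/0.0550)/(2πk) = 0.2497/(2π·39.3) = 0.001011 m·K/W
  R'_vermiculite board = ln(0.142/0.0706)/(2πk) = 0.6988/(2π·0.0638) = 1.743 m·K/W
  R'_mineral wool = ln(0.187/0.142)/(2πk) = 0.2753/(2π·0.0461) = 0.9504 m·K/W
  R'_conv,out = 1/(2πr h) = 1/(2π·0.187·14.2) = 0.05994 m·K/W
ΣR = 0.001011 + 1.743 + 0.9504 + 0.05994 = 2.754 m·K/W
Q' = ΔT/ΣR = (284 °C − 25.1 °C)/2.754 = 94.01 W/m
From the inner boundary to the vermiculite board/mineral wool interface, ΣR_partial = 1.744 m·K/W.
T_interface = T_in − Q'·ΣR_partial = 284 °C − (94.01)(1.744) = 120 °C

T = 120 °C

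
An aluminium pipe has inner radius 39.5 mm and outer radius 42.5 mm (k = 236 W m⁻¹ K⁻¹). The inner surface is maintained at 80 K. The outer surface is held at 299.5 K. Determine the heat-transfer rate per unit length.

Q' = 4450 kW/m

Q' = 2πk·ΔT/ln(r₂/r₁) = 2π × 236 × 219.5 / ln(0.0425/0.0395) = 4.45×10^6 W/m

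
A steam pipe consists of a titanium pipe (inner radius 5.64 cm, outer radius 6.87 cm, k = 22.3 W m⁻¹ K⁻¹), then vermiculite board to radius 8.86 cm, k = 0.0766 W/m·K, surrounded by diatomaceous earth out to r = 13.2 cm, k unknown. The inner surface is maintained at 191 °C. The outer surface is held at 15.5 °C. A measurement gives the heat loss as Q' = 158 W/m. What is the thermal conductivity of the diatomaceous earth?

ΣR = ΔT/Q' = |191 − 15.5|/158 = 1.111 m·K/W
Known resistances:
  R'_titanium = ln(0.0687/0.0564)/(2πk) = 0.1973/(2π·22.3) = 0.001408 m·K/W
  R'_vermiculite board = ln(0.0886/0.0687)/(2πk) = 0.2544/(2π·0.0766) = 0.5285 m·K/W
R_diatomaceous earth = ΣR − ΣR_known = 1.111 − 0.5299 = 0.5811 m·K/W
ln(r₂/r₁)/(2πk) = 0.5811 ⇒ k = 0.3987/(2π·0.5811) = 0.109 W/m·K

k = 0.109 W/m·K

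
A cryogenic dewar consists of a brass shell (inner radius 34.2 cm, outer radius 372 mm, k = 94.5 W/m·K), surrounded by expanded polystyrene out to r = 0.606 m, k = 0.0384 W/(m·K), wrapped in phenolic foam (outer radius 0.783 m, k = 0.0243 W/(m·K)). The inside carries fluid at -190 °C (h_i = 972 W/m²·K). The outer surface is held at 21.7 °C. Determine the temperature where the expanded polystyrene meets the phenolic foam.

Treat each layer as a resistance in series:
  R_conv,in = 1/(4πr²h) = 1/(4π·0.342²·972) = 7.000×10^-4 K/W
  R_brass = (1/0.342 − 1/0.372)/(4πk) = 0.2358/(4π·94.5) = 1.986×10^-4 K/W
  R_expanded polystyrene = (1/0.372 − 1/0.606)/(4πk) = 1.038/(4π·0.0384) = 2.151 K/W
  R_phenolic foam = (1/0.606 − 1/0.783)/(4πk) = 0.3730/(4π·0.0243) = 1.222 K/W
ΣR = 7.000×10^-4 + 1.986×10^-4 + 2.151 + 1.222 = 3.374 K/W
Q = ΔT/ΣR = (-190 °C − 21.7 °C)/3.374 = -62.74 W
From the inner boundary to the expanded polystyrene/phenolic foam interface, ΣR_partial = 2.152 K/W.
T_interface = T_in − Q·ΣR_partial = -190 °C − (-62.74)(2.152) = -55.0 °C

T = -55.0 °C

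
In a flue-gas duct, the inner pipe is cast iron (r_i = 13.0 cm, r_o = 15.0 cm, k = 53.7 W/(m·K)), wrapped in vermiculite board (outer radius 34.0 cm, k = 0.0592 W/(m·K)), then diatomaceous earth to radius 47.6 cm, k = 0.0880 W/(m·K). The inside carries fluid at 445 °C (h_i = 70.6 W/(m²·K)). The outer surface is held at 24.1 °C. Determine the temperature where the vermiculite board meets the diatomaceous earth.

T = 115 °C

Series thermal resistances, inner to outer:
  R'_conv,in = 1/(2πr h) = 1/(2π·0.130·70.6) = 0.01734 m·K/W
  R'_cast iron = ln(0.150/0.130)/(2πk) = 0.1431/(2π·53.7) = 4.241×10^-4 m·K/W
  R'_vermiculite board = ln(0.340/0.150)/(2πk) = 0.8183/(2π·0.0592) = 2.200 m·K/W
  R'_diatomaceous earth = ln(0.476/0.340)/(2πk) = 0.3365/(2π·0.0880) = 0.6085 m·K/W
ΣR = 0.01734 + 4.241×10^-4 + 2.200 + 0.6085 = 2.826 m·K/W
Q' = ΔT/ΣR = (445 °C − 24.1 °C)/2.826 = 148.9 W/m
From the inner boundary to the vermiculite board/diatomaceous earth interface, ΣR_partial = 2.218 m·K/W.
T_interface = T_in − Q'·ΣR_partial = 445 °C − (148.9)(2.218) = 115 °C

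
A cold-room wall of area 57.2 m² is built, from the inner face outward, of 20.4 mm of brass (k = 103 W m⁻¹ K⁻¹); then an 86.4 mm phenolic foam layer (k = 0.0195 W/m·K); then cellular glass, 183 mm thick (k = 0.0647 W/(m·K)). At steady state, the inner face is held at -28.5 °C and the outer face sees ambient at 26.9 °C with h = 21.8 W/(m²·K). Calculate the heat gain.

Q = 434 W

Resistance network (inner→outer):
  R_brass = L/(kA) = 0.0204/(103·57.2) = 3.463×10^-6 K/W
  R_phenolic foam = L/(kA) = 0.0864/(0.0195·57.2) = 0.07746 K/W
  R_cellular glass = L/(kA) = 0.183/(0.0647·57.2) = 0.04945 K/W
  R_conv,out = 1/(hA) = 1/(21.8·57.2) = 8.020×10^-4 K/W
ΣR = 3.463×10^-6 + 0.07746 + 0.04945 + 8.020×10^-4 = 0.1277 K/W
Q = ΔT/ΣR = (-28.5 °C − 26.9 °C)/0.1277 = -434 W
(Negative Q ⇒ heat flows inward; heat gain = 434 W.)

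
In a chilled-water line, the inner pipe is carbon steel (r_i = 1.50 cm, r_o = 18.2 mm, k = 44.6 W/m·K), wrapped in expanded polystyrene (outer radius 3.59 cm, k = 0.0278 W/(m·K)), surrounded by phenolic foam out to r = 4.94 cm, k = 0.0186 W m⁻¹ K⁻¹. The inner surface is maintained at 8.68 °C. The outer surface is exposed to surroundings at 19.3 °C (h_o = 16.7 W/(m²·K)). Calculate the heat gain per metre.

Q' = 1.56 W/m

Treat each layer as a resistance in series:
  R'_carbon steel = ln(0.0182/0.0150)/(2πk) = 0.1934/(2π·44.6) = 6.900×10^-4 m·K/W
  R'_expanded polystyrene = ln(0.0359/0.0182)/(2πk) = 0.6793/(2π·0.0278) = 3.889 m·K/W
  R'_phenolic foam = ln(0.0494/0.0359)/(2πk) = 0.3192/(2π·0.0186) = 2.731 m·K/W
  R'_conv,out = 1/(2πr h) = 1/(2π·0.0494·16.7) = 0.1929 m·K/W
ΣR = 6.900×10^-4 + 3.889 + 2.731 + 0.1929 = 6.814 m·K/W
Q' = ΔT/ΣR = (8.68 °C − 19.3 °C)/6.814 = -1.56 W/m
(Negative Q' ⇒ heat flows inward; heat gain = 1.56 W/m.)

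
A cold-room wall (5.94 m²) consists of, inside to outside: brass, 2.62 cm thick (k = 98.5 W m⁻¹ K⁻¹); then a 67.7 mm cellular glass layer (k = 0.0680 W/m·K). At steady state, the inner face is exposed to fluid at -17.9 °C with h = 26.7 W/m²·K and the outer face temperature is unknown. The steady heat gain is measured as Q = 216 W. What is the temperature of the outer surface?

Series resistances:
  R_conv,in = 1/(hA) = 1/(26.7·5.94) = 0.006305 K/W
  R_brass = L/(kA) = 0.0262/(98.5·5.94) = 4.478×10^-5 K/W
  R_cellular glass = L/(kA) = 0.0677/(0.0680·5.94) = 0.1676 K/W
ΣR = 0.1740 K/W
ΔT = Q·ΣR = 216 × 0.1740 = 37.58 K
Heat flows inward, so T_out = T_in + ΔT = -17.9 + 37.58 = 19.7 °C

T_out = 19.7 °C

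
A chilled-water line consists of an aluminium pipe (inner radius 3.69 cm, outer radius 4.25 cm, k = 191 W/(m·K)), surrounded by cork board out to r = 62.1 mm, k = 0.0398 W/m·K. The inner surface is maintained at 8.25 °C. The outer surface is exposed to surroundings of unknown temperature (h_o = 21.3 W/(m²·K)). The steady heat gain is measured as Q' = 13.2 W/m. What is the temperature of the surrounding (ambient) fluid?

Series resistances:
  R'_aluminium = ln(0.0425/0.0369)/(2πk) = 0.1413/(2π·191) = 1.177×10^-4 m·K/W
  R'_cork board = ln(0.0621/0.0425)/(2πk) = 0.3792/(2π·0.0398) = 1.517 m·K/W
  R'_conv,out = 1/(2πr h) = 1/(2π·0.0621·21.3) = 0.1203 m·K/W
ΣR = 1.637 m·K/W
ΔT = Q'·ΣR = 13.2 × 1.637 = 21.61 K
Heat flows inward, so T_out = T_in + ΔT = 8.25 + 21.61 = 29.9 °C

T_out = 29.9 °C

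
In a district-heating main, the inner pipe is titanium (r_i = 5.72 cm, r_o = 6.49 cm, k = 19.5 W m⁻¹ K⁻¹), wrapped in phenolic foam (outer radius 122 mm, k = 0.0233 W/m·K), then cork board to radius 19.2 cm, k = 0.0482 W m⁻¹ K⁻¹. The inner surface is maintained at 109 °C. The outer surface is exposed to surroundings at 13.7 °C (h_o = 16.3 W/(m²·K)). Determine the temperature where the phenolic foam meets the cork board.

T = 38.9 °C

Resistance network (inner→outer):
  R'_titanium = ln(0.0649/0.0572)/(2πk) = 0.1263/(2π·19.5) = 0.001031 m·K/W
  R'_phenolic foam = ln(0.122/0.0649)/(2πk) = 0.6312/(2π·0.0233) = 4.311 m·K/W
  R'_cork board = ln(0.192/0.122)/(2πk) = 0.4535/(2π·0.0482) = 1.497 m·K/W
  R'_conv,out = 1/(2πr h) = 1/(2π·0.192·16.3) = 0.05085 m·K/W
ΣR = 0.001031 + 4.311 + 1.497 + 0.05085 = 5.860 m·K/W
Q' = ΔT/ΣR = (109 °C − 13.7 °C)/5.860 = 16.26 W/m
From the inner boundary to the phenolic foam/cork board interface, ΣR_partial = 4.312 m·K/W.
T_interface = T_in − Q'·ΣR_partial = 109 °C − (16.26)(4.312) = 38.9 °C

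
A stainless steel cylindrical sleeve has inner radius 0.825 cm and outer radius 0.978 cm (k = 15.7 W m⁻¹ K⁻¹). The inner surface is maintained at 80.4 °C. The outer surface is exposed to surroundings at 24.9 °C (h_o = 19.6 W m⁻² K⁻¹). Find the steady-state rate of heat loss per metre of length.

Series thermal resistances, inner to outer:
  R'_stainless steel = ln(0.00978/0.00825)/(2πk) = 0.1701/(2π·15.7) = 0.001725 m·K/W
  R'_conv,out = 1/(2πr h) = 1/(2π·0.00978·19.6) = 0.8303 m·K/W
ΣR = 0.001725 + 0.8303 = 0.8320 m·K/W
Q' = ΔT/ΣR = (80.4 °C − 24.9 °C)/0.8320 = 66.7 W/m

Q' = 66.7 W/m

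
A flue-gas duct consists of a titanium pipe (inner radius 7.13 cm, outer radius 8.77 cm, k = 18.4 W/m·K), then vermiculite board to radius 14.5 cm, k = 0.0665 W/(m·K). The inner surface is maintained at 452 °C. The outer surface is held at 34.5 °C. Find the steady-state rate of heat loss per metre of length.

Series thermal resistances, inner to outer:
  R'_titanium = ln(0.0877/0.0713)/(2πk) = 0.2070/(2π·18.4) = 0.001791 m·K/W
  R'_vermiculite board = ln(0.145/0.0877)/(2πk) = 0.5028/(2π·0.0665) = 1.203 m·K/W
ΣR = 0.001791 + 1.203 = 1.205 m·K/W
Q' = ΔT/ΣR = (452 °C − 34.5 °C)/1.205 = 346 W/m

Q' = 346 W/m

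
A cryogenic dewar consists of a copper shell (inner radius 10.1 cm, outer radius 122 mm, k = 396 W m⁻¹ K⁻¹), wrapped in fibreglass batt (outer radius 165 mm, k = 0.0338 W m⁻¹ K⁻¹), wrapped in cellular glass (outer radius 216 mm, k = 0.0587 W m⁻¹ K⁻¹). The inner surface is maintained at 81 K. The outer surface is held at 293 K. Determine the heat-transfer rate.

Series thermal resistances, inner to outer:
  R_copper = (1/0.101 − 1/0.122)/(4πk) = 1.704/(4π·396) = 3.425×10^-4 K/W
  R_fibreglass batt = (1/0.122 − 1/0.165)/(4πk) = 2.136/(4π·0.0338) = 5.029 K/W
  R_cellular glass = (1/0.165 − 1/0.216)/(4πk) = 1.431/(4π·0.0587) = 1.940 K/W
ΣR = 3.425×10^-4 + 5.029 + 1.940 = 6.969 K/W
Q = ΔT/ΣR = (81 K − 293 K)/6.969 = -30.4 W
(Negative Q ⇒ heat flows inward; heat gain = 30.4 W.)

Q = 30.4 W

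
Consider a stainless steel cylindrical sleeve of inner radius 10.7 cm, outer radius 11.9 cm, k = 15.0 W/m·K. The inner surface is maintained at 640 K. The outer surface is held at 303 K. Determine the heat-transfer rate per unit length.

Q' = 299 kW/m

Q' = 2πk·ΔT/ln(r₂/r₁) = 2π × 15.0 × 337 / ln(0.119/0.107) = 2.99×10^5 W/m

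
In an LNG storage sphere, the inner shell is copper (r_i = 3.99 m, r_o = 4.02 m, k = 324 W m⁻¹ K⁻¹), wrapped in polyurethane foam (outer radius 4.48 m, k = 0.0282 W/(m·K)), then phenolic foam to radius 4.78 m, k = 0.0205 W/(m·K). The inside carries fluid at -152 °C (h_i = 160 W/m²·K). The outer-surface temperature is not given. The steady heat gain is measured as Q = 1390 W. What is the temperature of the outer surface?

Series resistances:
  R_conv,in = 1/(4πr²h) = 1/(4π·3.99²·160) = 3.124×10^-5 K/W
  R_copper = (1/3.99 − 1/4.02)/(4πk) = 0.001870/(4π·324) = 4.594×10^-7 K/W
  R_polyurethane foam = (1/4.02 − 1/4.48)/(4πk) = 0.02554/(4π·0.0282) = 0.07208 K/W
  R_phenolic foam = (1/4.48 − 1/4.78)/(4πk) = 0.01401/(4π·0.0205) = 0.05438 K/W
ΣR = 0.1265 K/W
ΔT = Q·ΣR = 1390 × 0.1265 = 175.8 K
Heat flows inward, so T_out = T_in + ΔT = -152 + 175.8 = 23.8 °C

T_out = 23.8 °C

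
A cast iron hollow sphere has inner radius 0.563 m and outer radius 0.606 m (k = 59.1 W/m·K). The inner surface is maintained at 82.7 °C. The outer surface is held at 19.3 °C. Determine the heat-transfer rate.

Q = 374 kW

Q = 4πk·ΔT/(1/r₁ − 1/r₂) = 4π × 59.1 × 63.4 / (1/0.563 − 1/0.606) = 3.74×10^5 W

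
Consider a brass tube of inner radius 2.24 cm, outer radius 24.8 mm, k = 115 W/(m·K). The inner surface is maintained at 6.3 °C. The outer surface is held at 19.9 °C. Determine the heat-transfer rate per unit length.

Q' = 96500 W/m

Q' = 2πk·ΔT/ln(r₂/r₁) = 2π × 115 × 13.6 / ln(0.0248/0.0224) = 96500 W/m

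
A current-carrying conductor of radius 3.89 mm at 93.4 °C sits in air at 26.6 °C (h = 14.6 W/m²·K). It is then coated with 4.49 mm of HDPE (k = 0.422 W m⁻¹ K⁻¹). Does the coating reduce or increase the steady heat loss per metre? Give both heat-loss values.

Critical radius for a cylinder: r_cr = k/h = 0.0289 m = 2.89 cm.
Outer radius after coating: r₂ = 0.00389 + 0.00449 = 0.00838 m.
Since r₁ < r_cr and r₂ ≤ r_cr, the coating moves toward the maximum at r_cr — heat loss rises.
Bare: R = 1/(2πr₁h) = 2.802 m·K/W; Q = 66.8/2.802 = 23.8 W/m.
Coated: R = R_cond + R_conv = 1.590 m·K/W; Q = 66.8/1.590 = 42.0 W/m.

increases: 23.8 → 42.0 W/m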